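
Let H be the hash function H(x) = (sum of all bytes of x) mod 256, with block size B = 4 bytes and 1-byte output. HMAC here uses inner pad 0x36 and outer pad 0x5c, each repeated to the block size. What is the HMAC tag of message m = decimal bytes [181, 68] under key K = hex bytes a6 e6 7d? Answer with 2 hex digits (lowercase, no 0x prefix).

Key hex bytes a6 e6 7d is 3 bytes ≤ B = 4; zero-pad to 4 bytes: K' = a6 e6 7d 00.
K' ⊕ ipad = 90 d0 4b 36.  K' ⊕ opad = fa ba 21 5c.
Inner input = (K'⊕ipad) ∥ m = 90 d0 4b 36 ∥ b5 44.
Inner hash: sum = 144+208+75+54+181+68 = 730; mod 256 = 218 → da.
Outer input = (K'⊕opad) ∥ inner = fa ba 21 5c ∥ da.
Outer hash (tag): sum = 250+186+33+92+218 = 779; mod 256 = 11 → 0b.

0b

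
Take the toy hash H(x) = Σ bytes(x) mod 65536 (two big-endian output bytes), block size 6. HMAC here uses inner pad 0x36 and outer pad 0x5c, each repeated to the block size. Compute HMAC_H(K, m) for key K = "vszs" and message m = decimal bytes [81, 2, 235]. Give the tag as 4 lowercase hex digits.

Key "vszs" = 76 73 7a 73 is 4 bytes ≤ B = 6; zero-pad to 6 bytes: K' = 76 73 7a 73 00 00.
K' ⊕ ipad = 40 45 4c 45 36 36.  K' ⊕ opad = 2a 2f 26 2f 5c 5c.
Inner input = (K'⊕ipad) ∥ m = 40 45 4c 45 36 36 ∥ 51 02 eb.
Inner hash: sum = 64+69+76+69+54+54+81+2+235 = 704 → 02 c0.
Outer input = (K'⊕opad) ∥ inner = 2a 2f 26 2f 5c 5c ∥ 02 c0.
Outer hash (tag): sum = 42+47+38+47+92+92+2+192 = 552 → 02 28.

0228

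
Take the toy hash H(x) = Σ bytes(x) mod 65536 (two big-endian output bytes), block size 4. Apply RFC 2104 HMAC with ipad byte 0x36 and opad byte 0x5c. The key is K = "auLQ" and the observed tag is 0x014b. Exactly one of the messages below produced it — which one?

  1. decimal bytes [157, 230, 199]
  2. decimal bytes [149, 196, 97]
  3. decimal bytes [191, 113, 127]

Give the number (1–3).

1

Key "auLQ" = 61 75 4c 51 is exactly B = 4 bytes: K' = 61 75 4c 51.
K' ⊕ ipad = 57 43 7a 67; K' ⊕ opad = 3d 29 10 0d.
m1: inner = H(57 43 7a 67 9d e6 c7) = 03 c5; tag = H(3d 29 10 0d 03 c5) = 014b ← matches
m2: inner = H(57 43 7a 67 95 c4 61) = 03 35; tag = H(3d 29 10 0d 03 35) = 00bb
m3: inner = H(57 43 7a 67 bf 71 7f) = 03 2a; tag = H(3d 29 10 0d 03 2a) = 00b0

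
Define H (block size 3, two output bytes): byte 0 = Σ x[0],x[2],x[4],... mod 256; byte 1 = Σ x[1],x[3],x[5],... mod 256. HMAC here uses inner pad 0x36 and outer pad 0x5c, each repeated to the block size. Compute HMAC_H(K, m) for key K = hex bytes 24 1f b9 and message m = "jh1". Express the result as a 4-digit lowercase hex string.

Key hex bytes 24 1f b9 is exactly B = 3 bytes: K' = 24 1f b9.
K' ⊕ ipad = 12 29 8f.  K' ⊕ opad = 78 43 e5.
Inner input = (K'⊕ipad) ∥ m = 12 29 8f ∥ 6a 68 31.
Inner hash: even-index sum = 265 mod 256 = 9; odd-index sum = 196 mod 256 = 196 → 09 c4.
Outer input = (K'⊕opad) ∥ inner = 78 43 e5 ∥ 09 c4.
Outer hash (tag): even-index sum = 545 mod 256 = 33; odd-index sum = 76 mod 256 = 76 → 21 4c.

214c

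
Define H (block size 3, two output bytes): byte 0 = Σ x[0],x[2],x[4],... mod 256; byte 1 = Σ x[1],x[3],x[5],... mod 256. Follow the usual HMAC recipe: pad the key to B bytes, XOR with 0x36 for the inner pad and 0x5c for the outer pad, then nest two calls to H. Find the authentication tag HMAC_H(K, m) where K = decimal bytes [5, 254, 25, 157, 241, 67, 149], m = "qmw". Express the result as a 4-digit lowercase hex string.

24b7

Key decimal bytes [5, 254, 25, 157, 241, 67, 149] = 05 fe 19 9d f1 43 95 is 7 bytes > B = 3, so hash it first: H(key) = a4 de, then zero-pad to 3 bytes: K' = a4 de 00.
K' ⊕ ipad = 92 e8 36.  K' ⊕ opad = f8 82 5c.
Inner input = (K'⊕ipad) ∥ m = 92 e8 36 ∥ 71 6d 77.
Inner hash: even-index sum = 309 mod 256 = 53; odd-index sum = 464 mod 256 = 208 → 35 d0.
Outer input = (K'⊕opad) ∥ inner = f8 82 5c ∥ 35 d0.
Outer hash (tag): even-index sum = 548 mod 256 = 36; odd-index sum = 183 mod 256 = 183 → 24 b7.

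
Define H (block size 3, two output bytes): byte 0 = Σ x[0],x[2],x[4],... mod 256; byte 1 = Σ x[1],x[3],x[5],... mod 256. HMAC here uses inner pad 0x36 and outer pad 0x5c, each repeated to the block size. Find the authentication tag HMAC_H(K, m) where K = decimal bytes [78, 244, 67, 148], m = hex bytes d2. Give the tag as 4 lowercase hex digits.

Key decimal bytes [78, 244, 67, 148] = 4e f4 43 94 is 4 bytes > B = 3, so hash it first: H(key) = 91 88, then zero-pad to 3 bytes: K' = 91 88 00.
K' ⊕ ipad = a7 be 36.  K' ⊕ opad = cd d4 5c.
Inner input = (K'⊕ipad) ∥ m = a7 be 36 ∥ d2.
Inner hash: even-index sum = 221 mod 256 = 221; odd-index sum = 400 mod 256 = 144 → dd 90.
Outer input = (K'⊕opad) ∥ inner = cd d4 5c ∥ dd 90.
Outer hash (tag): even-index sum = 441 mod 256 = 185; odd-index sum = 433 mod 256 = 177 → b9 b1.

b9b1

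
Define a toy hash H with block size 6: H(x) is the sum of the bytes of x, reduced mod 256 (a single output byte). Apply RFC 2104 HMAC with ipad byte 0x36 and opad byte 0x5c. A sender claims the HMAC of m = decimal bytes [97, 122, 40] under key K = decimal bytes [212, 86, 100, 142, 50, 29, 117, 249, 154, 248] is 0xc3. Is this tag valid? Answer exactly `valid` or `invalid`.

invalid

Key decimal bytes [212, 86, 100, 142, 50, 29, 117, 249, 154, 248] = d4 56 64 8e 32 1d 75 f9 9a f8 is 10 bytes > B = 6, so hash it first: H(key) = 6b, then zero-pad to 6 bytes: K' = 6b 00 00 00 00 00.
K' ⊕ ipad = 5d 36 36 36 36 36; K' ⊕ opad = 37 5c 5c 5c 5c 5c.
Inner hash: sum = 93+54+54+54+54+54+97+122+40 = 622; mod 256 = 110 → 6e.
Outer hash (recomputed tag): sum = 55+92+92+92+92+92+110 = 625; mod 256 = 113 → 71.
Recomputed tag = 71; claimed = c3 → mismatch.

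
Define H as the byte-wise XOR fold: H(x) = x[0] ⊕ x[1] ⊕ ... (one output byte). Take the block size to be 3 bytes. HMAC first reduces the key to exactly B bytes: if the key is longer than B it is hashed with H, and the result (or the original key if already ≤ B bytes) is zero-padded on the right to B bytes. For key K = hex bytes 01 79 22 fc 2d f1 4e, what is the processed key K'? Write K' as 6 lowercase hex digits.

|K| = 7 > B = 3, so first hash the key.
H(K): XOR 01⊕79⊕22⊕fc⊕2d⊕f1⊕4e = 34.
Zero-pad H(K) = 34 to 3 bytes: K' = 34 00 00.

340000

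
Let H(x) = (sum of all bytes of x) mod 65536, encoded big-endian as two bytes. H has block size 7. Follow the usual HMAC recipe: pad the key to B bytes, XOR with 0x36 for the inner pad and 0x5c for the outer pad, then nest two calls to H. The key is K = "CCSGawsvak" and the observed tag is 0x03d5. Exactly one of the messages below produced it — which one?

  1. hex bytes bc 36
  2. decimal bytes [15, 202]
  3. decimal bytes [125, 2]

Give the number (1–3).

2

Key "CCSGawsvak" = 43 43 53 47 61 77 73 76 61 6b is 10 bytes > B = 7, so hash it first: H(key) = 03 ad, then zero-pad to 7 bytes: K' = 03 ad 00 00 00 00 00.
K' ⊕ ipad = 35 9b 36 36 36 36 36; K' ⊕ opad = 5f f1 5c 5c 5c 5c 5c.
m1: inner = H(35 9b 36 36 36 36 36 bc 36) = 02 d0; tag = H(5f f1 5c 5c 5c 5c 5c 02 d0) = 03ee
m2: inner = H(35 9b 36 36 36 36 36 0f ca) = 02 b7; tag = H(5f f1 5c 5c 5c 5c 5c 02 b7) = 03d5 ← matches
m3: inner = H(35 9b 36 36 36 36 36 7d 02) = 02 5d; tag = H(5f f1 5c 5c 5c 5c 5c 02 5d) = 037b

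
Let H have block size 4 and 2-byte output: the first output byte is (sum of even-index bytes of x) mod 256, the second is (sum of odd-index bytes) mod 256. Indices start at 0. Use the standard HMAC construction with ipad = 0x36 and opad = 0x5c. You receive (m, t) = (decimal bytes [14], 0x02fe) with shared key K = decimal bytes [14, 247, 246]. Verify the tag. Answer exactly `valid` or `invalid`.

Key decimal bytes [14, 247, 246] = 0e f7 f6 is 3 bytes ≤ B = 4; zero-pad to 4 bytes: K' = 0e f7 f6 00.
K' ⊕ ipad = 38 c1 c0 36; K' ⊕ opad = 52 ab aa 5c.
Inner hash: even-index sum = 262 mod 256 = 6; odd-index sum = 247 mod 256 = 247 → 06 f7.
Outer hash (recomputed tag): even-index sum = 258 mod 256 = 2; odd-index sum = 510 mod 256 = 254 → 02 fe.
Recomputed tag = 02fe; claimed = 02fe → match.

valid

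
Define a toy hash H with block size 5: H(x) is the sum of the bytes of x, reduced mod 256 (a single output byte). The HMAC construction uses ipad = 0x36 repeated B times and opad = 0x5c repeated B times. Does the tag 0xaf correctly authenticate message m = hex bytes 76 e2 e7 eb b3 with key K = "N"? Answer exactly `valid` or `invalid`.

Key "N" = 4e is 1 byte ≤ B = 5; zero-pad to 5 bytes: K' = 4e 00 00 00 00.
K' ⊕ ipad = 78 36 36 36 36; K' ⊕ opad = 12 5c 5c 5c 5c.
Inner hash: sum = 120+54+54+54+54+118+226+231+235+179 = 1325; mod 256 = 45 → 2d.
Outer hash (recomputed tag): sum = 18+92+92+92+92+45 = 431; mod 256 = 175 → af.
Recomputed tag = af; claimed = af → match.

valid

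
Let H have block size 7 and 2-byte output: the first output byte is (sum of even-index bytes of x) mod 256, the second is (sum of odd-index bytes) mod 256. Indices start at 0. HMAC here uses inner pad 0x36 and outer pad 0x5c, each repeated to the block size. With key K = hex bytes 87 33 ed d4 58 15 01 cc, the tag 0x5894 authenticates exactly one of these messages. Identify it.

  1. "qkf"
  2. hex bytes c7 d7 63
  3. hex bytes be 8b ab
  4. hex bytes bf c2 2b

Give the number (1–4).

Key hex bytes 87 33 ed d4 58 15 01 cc is 8 bytes > B = 7, so hash it first: H(key) = cd e8, then zero-pad to 7 bytes: K' = cd e8 00 00 00 00 00.
K' ⊕ ipad = fb de 36 36 36 36 36; K' ⊕ opad = 91 b4 5c 5c 5c 5c 5c.
m1: inner = H(fb de 36 36 36 36 36 71 6b 66) = 08 21; tag = H(91 b4 5c 5c 5c 5c 5c 08 21) = c674
m2: inner = H(fb de 36 36 36 36 36 c7 d7 63) = 74 74; tag = H(91 b4 5c 5c 5c 5c 5c 74 74) = 19e0
m3: inner = H(fb de 36 36 36 36 36 be 8b ab) = 28 b3; tag = H(91 b4 5c 5c 5c 5c 5c 28 b3) = 5894 ← matches
m4: inner = H(fb de 36 36 36 36 36 bf c2 2b) = 5f 34; tag = H(91 b4 5c 5c 5c 5c 5c 5f 34) = d9cb

3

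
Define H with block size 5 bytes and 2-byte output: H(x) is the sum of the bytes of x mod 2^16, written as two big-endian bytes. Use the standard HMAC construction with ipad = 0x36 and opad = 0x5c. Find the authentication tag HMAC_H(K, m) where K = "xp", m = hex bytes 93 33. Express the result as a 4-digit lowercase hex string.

Key "xp" = 78 70 is 2 bytes ≤ B = 5; zero-pad to 5 bytes: K' = 78 70 00 00 00.
K' ⊕ ipad = 4e 46 36 36 36.  K' ⊕ opad = 24 2c 5c 5c 5c.
Inner input = (K'⊕ipad) ∥ m = 4e 46 36 36 36 ∥ 93 33.
Inner hash: sum = 78+70+54+54+54+147+51 = 508 → 01 fc.
Outer input = (K'⊕opad) ∥ inner = 24 2c 5c 5c 5c ∥ 01 fc.
Outer hash (tag): sum = 36+44+92+92+92+1+252 = 609 → 02 61.

0261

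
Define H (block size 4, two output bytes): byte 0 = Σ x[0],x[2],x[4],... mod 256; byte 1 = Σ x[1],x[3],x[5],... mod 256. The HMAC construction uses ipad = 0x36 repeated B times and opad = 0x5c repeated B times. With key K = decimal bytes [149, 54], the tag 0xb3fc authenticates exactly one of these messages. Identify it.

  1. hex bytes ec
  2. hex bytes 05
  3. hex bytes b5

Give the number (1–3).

3

Key decimal bytes [149, 54] = 95 36 is 2 bytes ≤ B = 4; zero-pad to 4 bytes: K' = 95 36 00 00.
K' ⊕ ipad = a3 00 36 36; K' ⊕ opad = c9 6a 5c 5c.
m1: inner = H(a3 00 36 36 ec) = c5 36; tag = H(c9 6a 5c 5c c5 36) = eafc
m2: inner = H(a3 00 36 36 05) = de 36; tag = H(c9 6a 5c 5c de 36) = 03fc
m3: inner = H(a3 00 36 36 b5) = 8e 36; tag = H(c9 6a 5c 5c 8e 36) = b3fc ← matches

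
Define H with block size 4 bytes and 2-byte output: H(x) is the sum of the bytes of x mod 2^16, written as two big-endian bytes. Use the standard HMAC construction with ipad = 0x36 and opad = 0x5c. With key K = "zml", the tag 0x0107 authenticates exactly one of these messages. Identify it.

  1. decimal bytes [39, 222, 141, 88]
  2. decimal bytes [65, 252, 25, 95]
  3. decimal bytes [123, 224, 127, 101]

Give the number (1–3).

Key "zml" = 7a 6d 6c is 3 bytes ≤ B = 4; zero-pad to 4 bytes: K' = 7a 6d 6c 00.
K' ⊕ ipad = 4c 5b 5a 36; K' ⊕ opad = 26 31 30 5c.
m1: inner = H(4c 5b 5a 36 27 de 8d 58) = 03 21; tag = H(26 31 30 5c 03 21) = 0107 ← matches
m2: inner = H(4c 5b 5a 36 41 fc 19 5f) = 02 ec; tag = H(26 31 30 5c 02 ec) = 01d1
m3: inner = H(4c 5b 5a 36 7b e0 7f 65) = 03 76; tag = H(26 31 30 5c 03 76) = 015c

1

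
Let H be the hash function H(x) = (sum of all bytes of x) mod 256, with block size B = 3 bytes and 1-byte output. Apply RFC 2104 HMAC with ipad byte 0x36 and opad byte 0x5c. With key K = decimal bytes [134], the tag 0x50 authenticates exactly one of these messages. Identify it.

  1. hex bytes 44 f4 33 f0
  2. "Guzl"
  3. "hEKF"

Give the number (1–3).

2

Key decimal bytes [134] = 86 is 1 byte ≤ B = 3; zero-pad to 3 bytes: K' = 86 00 00.
K' ⊕ ipad = b0 36 36; K' ⊕ opad = da 5c 5c.
m1: inner = H(b0 36 36 44 f4 33 f0) = 77; tag = H(da 5c 5c 77) = 09
m2: inner = H(b0 36 36 47 75 7a 6c) = be; tag = H(da 5c 5c be) = 50 ← matches
m3: inner = H(b0 36 36 68 45 4b 46) = 5a; tag = H(da 5c 5c 5a) = ec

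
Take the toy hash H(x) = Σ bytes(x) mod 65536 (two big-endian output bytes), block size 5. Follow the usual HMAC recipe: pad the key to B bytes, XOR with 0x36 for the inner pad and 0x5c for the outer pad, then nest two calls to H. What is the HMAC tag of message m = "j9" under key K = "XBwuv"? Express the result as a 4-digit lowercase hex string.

Key "XBwuv" = 58 42 77 75 76 is exactly B = 5 bytes: K' = 58 42 77 75 76.
K' ⊕ ipad = 6e 74 41 43 40.  K' ⊕ opad = 04 1e 2b 29 2a.
Inner input = (K'⊕ipad) ∥ m = 6e 74 41 43 40 ∥ 6a 39.
Inner hash: sum = 110+116+65+67+64+106+57 = 585 → 02 49.
Outer input = (K'⊕opad) ∥ inner = 04 1e 2b 29 2a ∥ 02 49.
Outer hash (tag): sum = 4+30+43+41+42+2+73 = 235 → 00 eb.

00eb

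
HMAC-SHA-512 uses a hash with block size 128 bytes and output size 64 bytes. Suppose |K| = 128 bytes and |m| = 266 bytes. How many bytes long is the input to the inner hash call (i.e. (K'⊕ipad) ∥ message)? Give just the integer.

394

Key is 128 ≤ 128 bytes, zero-padded: |K'| = 128.
Inner input = (K'⊕ipad) ∥ m → 128 + 266 = 394 bytes.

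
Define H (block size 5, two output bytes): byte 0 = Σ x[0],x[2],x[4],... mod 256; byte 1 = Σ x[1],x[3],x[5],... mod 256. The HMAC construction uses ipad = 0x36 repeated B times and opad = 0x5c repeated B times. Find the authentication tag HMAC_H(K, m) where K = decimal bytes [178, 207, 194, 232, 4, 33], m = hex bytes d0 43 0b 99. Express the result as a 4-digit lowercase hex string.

db76

Key decimal bytes [178, 207, 194, 232, 4, 33] = b2 cf c2 e8 04 21 is 6 bytes > B = 5, so hash it first: H(key) = 78 d8, then zero-pad to 5 bytes: K' = 78 d8 00 00 00.
K' ⊕ ipad = 4e ee 36 36 36.  K' ⊕ opad = 24 84 5c 5c 5c.
Inner input = (K'⊕ipad) ∥ m = 4e ee 36 36 36 ∥ d0 43 0b 99.
Inner hash: even-index sum = 406 mod 256 = 150; odd-index sum = 511 mod 256 = 255 → 96 ff.
Outer input = (K'⊕opad) ∥ inner = 24 84 5c 5c 5c ∥ 96 ff.
Outer hash (tag): even-index sum = 475 mod 256 = 219; odd-index sum = 374 mod 256 = 118 → db 76.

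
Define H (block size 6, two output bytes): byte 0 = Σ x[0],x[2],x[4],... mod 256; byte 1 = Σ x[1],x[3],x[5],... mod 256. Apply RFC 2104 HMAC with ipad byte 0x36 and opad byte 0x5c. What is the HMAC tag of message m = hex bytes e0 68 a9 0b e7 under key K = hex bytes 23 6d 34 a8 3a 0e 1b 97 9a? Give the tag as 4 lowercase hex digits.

Key hex bytes 23 6d 34 a8 3a 0e 1b 97 9a is 9 bytes > B = 6, so hash it first: H(key) = 46 ba, then zero-pad to 6 bytes: K' = 46 ba 00 00 00 00.
K' ⊕ ipad = 70 8c 36 36 36 36.  K' ⊕ opad = 1a e6 5c 5c 5c 5c.
Inner input = (K'⊕ipad) ∥ m = 70 8c 36 36 36 36 ∥ e0 68 a9 0b e7.
Inner hash: even-index sum = 844 mod 256 = 76; odd-index sum = 363 mod 256 = 107 → 4c 6b.
Outer input = (K'⊕opad) ∥ inner = 1a e6 5c 5c 5c 5c ∥ 4c 6b.
Outer hash (tag): even-index sum = 286 mod 256 = 30; odd-index sum = 521 mod 256 = 9 → 1e 09.

1e09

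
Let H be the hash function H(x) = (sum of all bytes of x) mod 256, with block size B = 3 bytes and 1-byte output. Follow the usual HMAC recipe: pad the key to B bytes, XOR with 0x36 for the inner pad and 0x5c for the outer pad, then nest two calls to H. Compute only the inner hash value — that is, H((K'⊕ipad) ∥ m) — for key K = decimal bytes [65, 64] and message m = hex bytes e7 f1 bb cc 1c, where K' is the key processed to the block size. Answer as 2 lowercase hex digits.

Key decimal bytes [65, 64] = 41 40 is 2 bytes ≤ B = 3; zero-pad to 3 bytes: K' = 41 40 00.
K' ⊕ ipad = 77 76 36.
Inner input = 77 76 36 ∥ e7 f1 bb cc 1c.
Inner hash: sum = 119+118+54+231+241+187+204+28 = 1182; mod 256 = 158 → 9e.

9e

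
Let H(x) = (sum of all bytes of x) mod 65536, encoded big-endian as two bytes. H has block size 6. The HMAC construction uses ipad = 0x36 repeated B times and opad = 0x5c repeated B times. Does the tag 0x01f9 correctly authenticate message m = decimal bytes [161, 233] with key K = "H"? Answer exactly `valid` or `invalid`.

valid

Key "H" = 48 is 1 byte ≤ B = 6; zero-pad to 6 bytes: K' = 48 00 00 00 00 00.
K' ⊕ ipad = 7e 36 36 36 36 36; K' ⊕ opad = 14 5c 5c 5c 5c 5c.
Inner hash: sum = 126+54+54+54+54+54+161+233 = 790 → 03 16.
Outer hash (recomputed tag): sum = 20+92+92+92+92+92+3+22 = 505 → 01 f9.
Recomputed tag = 01f9; claimed = 01f9 → match.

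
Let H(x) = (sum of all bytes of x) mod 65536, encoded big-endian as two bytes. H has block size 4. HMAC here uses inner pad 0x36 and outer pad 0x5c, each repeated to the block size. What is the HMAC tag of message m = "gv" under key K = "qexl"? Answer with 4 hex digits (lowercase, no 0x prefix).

00db

Key "qexl" = 71 65 78 6c is exactly B = 4 bytes: K' = 71 65 78 6c.
K' ⊕ ipad = 47 53 4e 5a.  K' ⊕ opad = 2d 39 24 30.
Inner input = (K'⊕ipad) ∥ m = 47 53 4e 5a ∥ 67 76.
Inner hash: sum = 71+83+78+90+103+118 = 543 → 02 1f.
Outer input = (K'⊕opad) ∥ inner = 2d 39 24 30 ∥ 02 1f.
Outer hash (tag): sum = 45+57+36+48+2+31 = 219 → 00 db.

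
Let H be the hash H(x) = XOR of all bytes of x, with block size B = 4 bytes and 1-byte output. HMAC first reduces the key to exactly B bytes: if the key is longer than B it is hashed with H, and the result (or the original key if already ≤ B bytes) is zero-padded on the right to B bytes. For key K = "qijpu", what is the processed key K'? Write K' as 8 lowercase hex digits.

77000000

|K| = 5 > B = 4, so first hash the key.
H(K): XOR 71⊕69⊕6a⊕70⊕75 = 77.
Zero-pad H(K) = 77 to 4 bytes: K' = 77 00 00 00.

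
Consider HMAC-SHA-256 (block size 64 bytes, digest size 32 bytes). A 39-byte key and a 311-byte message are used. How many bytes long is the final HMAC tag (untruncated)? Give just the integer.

32

The tag is one SHA-256 digest: 32 bytes.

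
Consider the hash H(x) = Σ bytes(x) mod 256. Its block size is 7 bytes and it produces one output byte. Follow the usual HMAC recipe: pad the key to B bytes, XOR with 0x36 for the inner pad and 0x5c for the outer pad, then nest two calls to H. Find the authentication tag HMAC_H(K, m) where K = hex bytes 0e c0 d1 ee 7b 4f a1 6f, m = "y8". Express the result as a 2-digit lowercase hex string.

a9

Key hex bytes 0e c0 d1 ee 7b 4f a1 6f is 8 bytes > B = 7, so hash it first: H(key) = 67, then zero-pad to 7 bytes: K' = 67 00 00 00 00 00 00.
K' ⊕ ipad = 51 36 36 36 36 36 36.  K' ⊕ opad = 3b 5c 5c 5c 5c 5c 5c.
Inner input = (K'⊕ipad) ∥ m = 51 36 36 36 36 36 36 ∥ 79 38.
Inner hash: sum = 81+54+54+54+54+54+54+121+56 = 582; mod 256 = 70 → 46.
Outer input = (K'⊕opad) ∥ inner = 3b 5c 5c 5c 5c 5c 5c ∥ 46.
Outer hash (tag): sum = 59+92+92+92+92+92+92+70 = 681; mod 256 = 169 → a9.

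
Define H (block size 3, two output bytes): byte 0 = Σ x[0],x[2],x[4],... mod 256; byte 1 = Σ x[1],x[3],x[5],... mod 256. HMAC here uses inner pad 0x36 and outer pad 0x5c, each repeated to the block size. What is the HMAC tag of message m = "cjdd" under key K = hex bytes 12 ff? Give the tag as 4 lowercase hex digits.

3acb

Key hex bytes 12 ff is 2 bytes ≤ B = 3; zero-pad to 3 bytes: K' = 12 ff 00.
K' ⊕ ipad = 24 c9 36.  K' ⊕ opad = 4e a3 5c.
Inner input = (K'⊕ipad) ∥ m = 24 c9 36 ∥ 63 6a 64 64.
Inner hash: even-index sum = 296 mod 256 = 40; odd-index sum = 400 mod 256 = 144 → 28 90.
Outer input = (K'⊕opad) ∥ inner = 4e a3 5c ∥ 28 90.
Outer hash (tag): even-index sum = 314 mod 256 = 58; odd-index sum = 203 mod 256 = 203 → 3a cb.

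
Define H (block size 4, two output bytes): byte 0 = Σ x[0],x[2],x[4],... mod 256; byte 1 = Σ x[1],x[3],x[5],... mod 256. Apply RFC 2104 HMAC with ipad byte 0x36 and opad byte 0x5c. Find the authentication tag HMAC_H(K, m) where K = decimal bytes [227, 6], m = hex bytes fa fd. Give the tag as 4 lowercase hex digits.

2019

Key decimal bytes [227, 6] = e3 06 is 2 bytes ≤ B = 4; zero-pad to 4 bytes: K' = e3 06 00 00.
K' ⊕ ipad = d5 30 36 36.  K' ⊕ opad = bf 5a 5c 5c.
Inner input = (K'⊕ipad) ∥ m = d5 30 36 36 ∥ fa fd.
Inner hash: even-index sum = 517 mod 256 = 5; odd-index sum = 355 mod 256 = 99 → 05 63.
Outer input = (K'⊕opad) ∥ inner = bf 5a 5c 5c ∥ 05 63.
Outer hash (tag): even-index sum = 288 mod 256 = 32; odd-index sum = 281 mod 256 = 25 → 20 19.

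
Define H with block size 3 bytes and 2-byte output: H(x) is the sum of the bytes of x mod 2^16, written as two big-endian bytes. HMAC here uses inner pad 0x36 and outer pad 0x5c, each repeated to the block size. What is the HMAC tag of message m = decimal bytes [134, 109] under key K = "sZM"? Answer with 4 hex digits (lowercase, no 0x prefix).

0067

Key "sZM" = 73 5a 4d is exactly B = 3 bytes: K' = 73 5a 4d.
K' ⊕ ipad = 45 6c 7b.  K' ⊕ opad = 2f 06 11.
Inner input = (K'⊕ipad) ∥ m = 45 6c 7b ∥ 86 6d.
Inner hash: sum = 69+108+123+134+109 = 543 → 02 1f.
Outer input = (K'⊕opad) ∥ inner = 2f 06 11 ∥ 02 1f.
Outer hash (tag): sum = 47+6+17+2+31 = 103 → 00 67.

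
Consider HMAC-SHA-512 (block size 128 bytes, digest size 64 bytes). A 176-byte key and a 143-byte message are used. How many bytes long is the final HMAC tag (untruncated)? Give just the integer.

64

The tag is one SHA-512 digest: 64 bytes.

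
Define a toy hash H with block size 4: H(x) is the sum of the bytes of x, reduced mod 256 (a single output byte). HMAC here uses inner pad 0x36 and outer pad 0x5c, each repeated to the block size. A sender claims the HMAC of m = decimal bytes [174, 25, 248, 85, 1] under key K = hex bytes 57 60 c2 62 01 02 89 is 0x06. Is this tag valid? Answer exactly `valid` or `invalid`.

invalid

Key hex bytes 57 60 c2 62 01 02 89 is 7 bytes > B = 4, so hash it first: H(key) = 67, then zero-pad to 4 bytes: K' = 67 00 00 00.
K' ⊕ ipad = 51 36 36 36; K' ⊕ opad = 3b 5c 5c 5c.
Inner hash: sum = 81+54+54+54+174+25+248+85+1 = 776; mod 256 = 8 → 08.
Outer hash (recomputed tag): sum = 59+92+92+92+8 = 343; mod 256 = 87 → 57.
Recomputed tag = 57; claimed = 06 → mismatch.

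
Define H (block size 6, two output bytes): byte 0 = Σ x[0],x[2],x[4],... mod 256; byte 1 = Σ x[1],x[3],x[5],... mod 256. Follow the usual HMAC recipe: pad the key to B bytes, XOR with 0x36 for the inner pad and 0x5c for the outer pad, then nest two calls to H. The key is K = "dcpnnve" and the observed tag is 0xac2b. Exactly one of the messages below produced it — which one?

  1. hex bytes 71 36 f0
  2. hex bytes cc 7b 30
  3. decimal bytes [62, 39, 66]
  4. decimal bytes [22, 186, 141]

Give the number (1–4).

2

Key "dcpnnve" = 64 63 70 6e 6e 76 65 is 7 bytes > B = 6, so hash it first: H(key) = a7 47, then zero-pad to 6 bytes: K' = a7 47 00 00 00 00.
K' ⊕ ipad = 91 71 36 36 36 36; K' ⊕ opad = fb 1b 5c 5c 5c 5c.
m1: inner = H(91 71 36 36 36 36 71 36 f0) = 5e 13; tag = H(fb 1b 5c 5c 5c 5c 5e 13) = 11e6
m2: inner = H(91 71 36 36 36 36 cc 7b 30) = f9 58; tag = H(fb 1b 5c 5c 5c 5c f9 58) = ac2b ← matches
m3: inner = H(91 71 36 36 36 36 3e 27 42) = 7d 04; tag = H(fb 1b 5c 5c 5c 5c 7d 04) = 30d7
m4: inner = H(91 71 36 36 36 36 16 ba 8d) = a0 97; tag = H(fb 1b 5c 5c 5c 5c a0 97) = 536a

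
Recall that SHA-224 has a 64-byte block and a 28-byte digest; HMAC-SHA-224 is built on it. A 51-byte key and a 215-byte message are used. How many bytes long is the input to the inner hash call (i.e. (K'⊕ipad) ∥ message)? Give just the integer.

279

Key is 51 ≤ 64 bytes, zero-padded: |K'| = 64.
Inner input = (K'⊕ipad) ∥ m → 64 + 215 = 279 bytes.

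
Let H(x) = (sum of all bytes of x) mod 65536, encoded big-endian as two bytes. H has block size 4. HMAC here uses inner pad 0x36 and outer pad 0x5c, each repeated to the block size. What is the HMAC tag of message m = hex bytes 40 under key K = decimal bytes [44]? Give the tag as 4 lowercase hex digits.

Key decimal bytes [44] = 2c is 1 byte ≤ B = 4; zero-pad to 4 bytes: K' = 2c 00 00 00.
K' ⊕ ipad = 1a 36 36 36.  K' ⊕ opad = 70 5c 5c 5c.
Inner input = (K'⊕ipad) ∥ m = 1a 36 36 36 ∥ 40.
Inner hash: sum = 26+54+54+54+64 = 252 → 00 fc.
Outer input = (K'⊕opad) ∥ inner = 70 5c 5c 5c ∥ 00 fc.
Outer hash (tag): sum = 112+92+92+92+0+252 = 640 → 02 80.

0280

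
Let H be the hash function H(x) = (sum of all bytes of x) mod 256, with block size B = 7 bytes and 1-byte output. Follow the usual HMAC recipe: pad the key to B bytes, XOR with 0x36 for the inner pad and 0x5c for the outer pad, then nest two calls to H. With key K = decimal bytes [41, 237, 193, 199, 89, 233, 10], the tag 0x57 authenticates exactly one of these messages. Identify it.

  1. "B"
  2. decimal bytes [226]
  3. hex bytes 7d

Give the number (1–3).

3

Key decimal bytes [41, 237, 193, 199, 89, 233, 10] = 29 ed c1 c7 59 e9 0a is exactly B = 7 bytes: K' = 29 ed c1 c7 59 e9 0a.
K' ⊕ ipad = 1f db f7 f1 6f df 3c; K' ⊕ opad = 75 b1 9d 9b 05 b5 56.
m1: inner = H(1f db f7 f1 6f df 3c 42) = ae; tag = H(75 b1 9d 9b 05 b5 56 ae) = 1c
m2: inner = H(1f db f7 f1 6f df 3c e2) = 4e; tag = H(75 b1 9d 9b 05 b5 56 4e) = bc
m3: inner = H(1f db f7 f1 6f df 3c 7d) = e9; tag = H(75 b1 9d 9b 05 b5 56 e9) = 57 ← matches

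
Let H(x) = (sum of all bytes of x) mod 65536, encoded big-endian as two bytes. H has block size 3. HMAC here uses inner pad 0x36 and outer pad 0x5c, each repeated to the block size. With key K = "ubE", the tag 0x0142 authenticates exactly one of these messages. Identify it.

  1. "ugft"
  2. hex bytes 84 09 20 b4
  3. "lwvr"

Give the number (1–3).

1

Key "ubE" = 75 62 45 is exactly B = 3 bytes: K' = 75 62 45.
K' ⊕ ipad = 43 54 73; K' ⊕ opad = 29 3e 19.
m1: inner = H(43 54 73 75 67 66 74) = 02 c0; tag = H(29 3e 19 02 c0) = 0142 ← matches
m2: inner = H(43 54 73 84 09 20 b4) = 02 6b; tag = H(29 3e 19 02 6b) = 00ed
m3: inner = H(43 54 73 6c 77 76 72) = 02 d5; tag = H(29 3e 19 02 d5) = 0157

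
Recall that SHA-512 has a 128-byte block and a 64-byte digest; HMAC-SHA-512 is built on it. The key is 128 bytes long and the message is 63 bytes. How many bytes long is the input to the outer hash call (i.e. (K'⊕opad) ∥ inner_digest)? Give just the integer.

Key is 128 ≤ 128 bytes, zero-padded: |K'| = 128.
Outer input = (K'⊕opad) ∥ H(inner) → 128 + 64 = 192 bytes.

192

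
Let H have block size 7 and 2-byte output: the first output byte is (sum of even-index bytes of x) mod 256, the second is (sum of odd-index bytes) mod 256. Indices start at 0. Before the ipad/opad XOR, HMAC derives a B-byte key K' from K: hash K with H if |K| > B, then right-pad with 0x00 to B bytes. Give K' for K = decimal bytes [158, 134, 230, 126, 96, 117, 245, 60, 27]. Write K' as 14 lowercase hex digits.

|K| = 9 > B = 7, so first hash the key.
H(K): even-index sum = 756 mod 256 = 244; odd-index sum = 437 mod 256 = 181 → f4 b5.
Zero-pad H(K) = f4 b5 to 7 bytes: K' = f4 b5 00 00 00 00 00.

f4b50000000000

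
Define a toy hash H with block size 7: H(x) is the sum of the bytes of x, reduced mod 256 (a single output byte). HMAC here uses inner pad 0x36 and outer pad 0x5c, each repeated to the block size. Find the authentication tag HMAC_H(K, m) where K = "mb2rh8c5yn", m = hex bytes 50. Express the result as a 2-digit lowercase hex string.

2e

Key "mb2rh8c5yn" = 6d 62 32 72 68 38 63 35 79 6e is 10 bytes > B = 7, so hash it first: H(key) = 92, then zero-pad to 7 bytes: K' = 92 00 00 00 00 00 00.
K' ⊕ ipad = a4 36 36 36 36 36 36.  K' ⊕ opad = ce 5c 5c 5c 5c 5c 5c.
Inner input = (K'⊕ipad) ∥ m = a4 36 36 36 36 36 36 ∥ 50.
Inner hash: sum = 164+54+54+54+54+54+54+80 = 568; mod 256 = 56 → 38.
Outer input = (K'⊕opad) ∥ inner = ce 5c 5c 5c 5c 5c 5c ∥ 38.
Outer hash (tag): sum = 206+92+92+92+92+92+92+56 = 814; mod 256 = 46 → 2e.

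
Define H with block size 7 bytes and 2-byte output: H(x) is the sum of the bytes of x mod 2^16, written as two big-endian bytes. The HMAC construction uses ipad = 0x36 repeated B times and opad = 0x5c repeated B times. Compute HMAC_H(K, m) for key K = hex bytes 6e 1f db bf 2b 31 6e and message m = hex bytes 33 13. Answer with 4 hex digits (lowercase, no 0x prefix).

03b0

Key hex bytes 6e 1f db bf 2b 31 6e is exactly B = 7 bytes: K' = 6e 1f db bf 2b 31 6e.
K' ⊕ ipad = 58 29 ed 89 1d 07 58.  K' ⊕ opad = 32 43 87 e3 77 6d 32.
Inner input = (K'⊕ipad) ∥ m = 58 29 ed 89 1d 07 58 ∥ 33 13.
Inner hash: sum = 88+41+237+137+29+7+88+51+19 = 697 → 02 b9.
Outer input = (K'⊕opad) ∥ inner = 32 43 87 e3 77 6d 32 ∥ 02 b9.
Outer hash (tag): sum = 50+67+135+227+119+109+50+2+185 = 944 → 03 b0.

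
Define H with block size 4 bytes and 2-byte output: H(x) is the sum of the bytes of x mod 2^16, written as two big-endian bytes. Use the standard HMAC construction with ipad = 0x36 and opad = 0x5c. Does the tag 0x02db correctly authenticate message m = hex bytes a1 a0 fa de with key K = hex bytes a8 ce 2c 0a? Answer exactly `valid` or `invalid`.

invalid

Key hex bytes a8 ce 2c 0a is exactly B = 4 bytes: K' = a8 ce 2c 0a.
K' ⊕ ipad = 9e f8 1a 3c; K' ⊕ opad = f4 92 70 56.
Inner hash: sum = 158+248+26+60+161+160+250+222 = 1285 → 05 05.
Outer hash (recomputed tag): sum = 244+146+112+86+5+5 = 598 → 02 56.
Recomputed tag = 0256; claimed = 02db → mismatch.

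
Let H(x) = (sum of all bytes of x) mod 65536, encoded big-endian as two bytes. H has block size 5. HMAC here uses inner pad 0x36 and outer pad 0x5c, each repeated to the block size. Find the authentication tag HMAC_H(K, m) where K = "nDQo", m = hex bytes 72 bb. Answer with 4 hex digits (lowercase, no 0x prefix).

Key "nDQo" = 6e 44 51 6f is 4 bytes ≤ B = 5; zero-pad to 5 bytes: K' = 6e 44 51 6f 00.
K' ⊕ ipad = 58 72 67 59 36.  K' ⊕ opad = 32 18 0d 33 5c.
Inner input = (K'⊕ipad) ∥ m = 58 72 67 59 36 ∥ 72 bb.
Inner hash: sum = 88+114+103+89+54+114+187 = 749 → 02 ed.
Outer input = (K'⊕opad) ∥ inner = 32 18 0d 33 5c ∥ 02 ed.
Outer hash (tag): sum = 50+24+13+51+92+2+237 = 469 → 01 d5.

01d5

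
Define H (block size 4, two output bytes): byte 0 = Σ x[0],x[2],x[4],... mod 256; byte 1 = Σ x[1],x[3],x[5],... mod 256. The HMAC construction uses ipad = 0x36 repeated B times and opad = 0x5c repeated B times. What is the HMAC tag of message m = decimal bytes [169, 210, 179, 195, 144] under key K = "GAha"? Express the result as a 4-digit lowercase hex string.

Key "GAha" = 47 41 68 61 is exactly B = 4 bytes: K' = 47 41 68 61.
K' ⊕ ipad = 71 77 5e 57.  K' ⊕ opad = 1b 1d 34 3d.
Inner input = (K'⊕ipad) ∥ m = 71 77 5e 57 ∥ a9 d2 b3 c3 90.
Inner hash: even-index sum = 699 mod 256 = 187; odd-index sum = 611 mod 256 = 99 → bb 63.
Outer input = (K'⊕opad) ∥ inner = 1b 1d 34 3d ∥ bb 63.
Outer hash (tag): even-index sum = 266 mod 256 = 10; odd-index sum = 189 mod 256 = 189 → 0a bd.

0abd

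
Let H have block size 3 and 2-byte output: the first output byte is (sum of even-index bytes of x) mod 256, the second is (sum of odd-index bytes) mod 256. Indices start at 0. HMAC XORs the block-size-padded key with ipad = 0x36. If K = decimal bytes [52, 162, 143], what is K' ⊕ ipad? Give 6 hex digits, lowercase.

Key decimal bytes [52, 162, 143] = 34 a2 8f is exactly B = 3 bytes: K' = 34 a2 8f.
XOR each byte with 0x36: 34⊕36=02, a2⊕36=94, 8f⊕36=b9.

0294b9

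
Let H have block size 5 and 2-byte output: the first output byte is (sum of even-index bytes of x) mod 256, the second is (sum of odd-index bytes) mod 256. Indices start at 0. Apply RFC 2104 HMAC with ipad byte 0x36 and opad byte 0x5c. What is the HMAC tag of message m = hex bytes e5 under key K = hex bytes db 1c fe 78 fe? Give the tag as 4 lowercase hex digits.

Key hex bytes db 1c fe 78 fe is exactly B = 5 bytes: K' = db 1c fe 78 fe.
K' ⊕ ipad = ed 2a c8 4e c8.  K' ⊕ opad = 87 40 a2 24 a2.
Inner input = (K'⊕ipad) ∥ m = ed 2a c8 4e c8 ∥ e5.
Inner hash: even-index sum = 637 mod 256 = 125; odd-index sum = 349 mod 256 = 93 → 7d 5d.
Outer input = (K'⊕opad) ∥ inner = 87 40 a2 24 a2 ∥ 7d 5d.
Outer hash (tag): even-index sum = 552 mod 256 = 40; odd-index sum = 225 mod 256 = 225 → 28 e1.

28e1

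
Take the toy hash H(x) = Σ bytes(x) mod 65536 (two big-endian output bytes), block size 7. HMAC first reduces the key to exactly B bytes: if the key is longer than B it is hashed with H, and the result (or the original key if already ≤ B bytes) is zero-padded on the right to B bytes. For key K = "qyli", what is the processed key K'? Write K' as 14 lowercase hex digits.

Key "qyli" = 71 79 6c 69 is 4 bytes ≤ B = 7; zero-pad to 7 bytes: K' = 71 79 6c 69 00 00 00.

71796c69000000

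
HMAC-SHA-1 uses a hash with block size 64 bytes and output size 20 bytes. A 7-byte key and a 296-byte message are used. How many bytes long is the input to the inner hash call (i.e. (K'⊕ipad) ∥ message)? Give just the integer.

Key is 7 ≤ 64 bytes, zero-padded: |K'| = 64.
Inner input = (K'⊕ipad) ∥ m → 64 + 296 = 360 bytes.

360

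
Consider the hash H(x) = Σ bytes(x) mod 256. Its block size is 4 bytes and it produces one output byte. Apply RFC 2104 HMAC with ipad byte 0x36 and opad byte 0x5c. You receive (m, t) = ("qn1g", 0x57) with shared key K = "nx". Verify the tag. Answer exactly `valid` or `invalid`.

invalid

Key "nx" = 6e 78 is 2 bytes ≤ B = 4; zero-pad to 4 bytes: K' = 6e 78 00 00.
K' ⊕ ipad = 58 4e 36 36; K' ⊕ opad = 32 24 5c 5c.
Inner hash: sum = 88+78+54+54+113+110+49+103 = 649; mod 256 = 137 → 89.
Outer hash (recomputed tag): sum = 50+36+92+92+137 = 407; mod 256 = 151 → 97.
Recomputed tag = 97; claimed = 57 → mismatch.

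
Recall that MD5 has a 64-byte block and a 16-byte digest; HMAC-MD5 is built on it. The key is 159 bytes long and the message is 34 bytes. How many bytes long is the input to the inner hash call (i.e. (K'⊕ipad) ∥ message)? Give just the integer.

98

Key is 159 > 64 bytes, so it is hashed to 16 bytes then zero-padded to 64: |K'| = 64.
Inner input = (K'⊕ipad) ∥ m → 64 + 34 = 98 bytes.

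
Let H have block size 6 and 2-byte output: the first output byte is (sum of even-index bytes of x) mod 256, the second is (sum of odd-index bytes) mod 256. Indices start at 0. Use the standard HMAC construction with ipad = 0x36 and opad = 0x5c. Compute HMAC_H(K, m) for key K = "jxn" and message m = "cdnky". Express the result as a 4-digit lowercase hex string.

Key "jxn" = 6a 78 6e is 3 bytes ≤ B = 6; zero-pad to 6 bytes: K' = 6a 78 6e 00 00 00.
K' ⊕ ipad = 5c 4e 58 36 36 36.  K' ⊕ opad = 36 24 32 5c 5c 5c.
Inner input = (K'⊕ipad) ∥ m = 5c 4e 58 36 36 36 ∥ 63 64 6e 6b 79.
Inner hash: even-index sum = 564 mod 256 = 52; odd-index sum = 393 mod 256 = 137 → 34 89.
Outer input = (K'⊕opad) ∥ inner = 36 24 32 5c 5c 5c ∥ 34 89.
Outer hash (tag): even-index sum = 248 mod 256 = 248; odd-index sum = 357 mod 256 = 101 → f8 65.

f865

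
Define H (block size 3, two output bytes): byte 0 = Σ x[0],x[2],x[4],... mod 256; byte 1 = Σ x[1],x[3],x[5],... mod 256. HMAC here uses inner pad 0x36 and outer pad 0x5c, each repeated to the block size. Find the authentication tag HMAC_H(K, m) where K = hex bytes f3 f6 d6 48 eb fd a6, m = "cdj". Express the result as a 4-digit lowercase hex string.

3c6d

Key hex bytes f3 f6 d6 48 eb fd a6 is 7 bytes > B = 3, so hash it first: H(key) = 5a 3b, then zero-pad to 3 bytes: K' = 5a 3b 00.
K' ⊕ ipad = 6c 0d 36.  K' ⊕ opad = 06 67 5c.
Inner input = (K'⊕ipad) ∥ m = 6c 0d 36 ∥ 63 64 6a.
Inner hash: even-index sum = 262 mod 256 = 6; odd-index sum = 218 mod 256 = 218 → 06 da.
Outer input = (K'⊕opad) ∥ inner = 06 67 5c ∥ 06 da.
Outer hash (tag): even-index sum = 316 mod 256 = 60; odd-index sum = 109 mod 256 = 109 → 3c 6d.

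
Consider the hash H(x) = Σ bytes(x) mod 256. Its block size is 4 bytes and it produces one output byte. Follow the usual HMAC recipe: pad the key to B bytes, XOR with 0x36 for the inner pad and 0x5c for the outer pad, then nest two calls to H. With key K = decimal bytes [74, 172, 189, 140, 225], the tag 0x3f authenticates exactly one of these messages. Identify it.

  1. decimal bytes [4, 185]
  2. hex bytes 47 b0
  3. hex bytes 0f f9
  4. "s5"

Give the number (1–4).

2

Key decimal bytes [74, 172, 189, 140, 225] = 4a ac bd 8c e1 is 5 bytes > B = 4, so hash it first: H(key) = 20, then zero-pad to 4 bytes: K' = 20 00 00 00.
K' ⊕ ipad = 16 36 36 36; K' ⊕ opad = 7c 5c 5c 5c.
m1: inner = H(16 36 36 36 04 b9) = 75; tag = H(7c 5c 5c 5c 75) = 05
m2: inner = H(16 36 36 36 47 b0) = af; tag = H(7c 5c 5c 5c af) = 3f ← matches
m3: inner = H(16 36 36 36 0f f9) = c0; tag = H(7c 5c 5c 5c c0) = 50
m4: inner = H(16 36 36 36 73 35) = 60; tag = H(7c 5c 5c 5c 60) = f0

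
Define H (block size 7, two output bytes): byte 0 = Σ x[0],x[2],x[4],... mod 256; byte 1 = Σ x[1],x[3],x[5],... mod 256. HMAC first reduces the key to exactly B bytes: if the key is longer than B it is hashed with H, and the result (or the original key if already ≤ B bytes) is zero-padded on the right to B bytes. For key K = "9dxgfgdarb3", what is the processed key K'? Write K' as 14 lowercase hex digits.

|K| = 11 > B = 7, so first hash the key.
H(K): even-index sum = 544 mod 256 = 32; odd-index sum = 501 mod 256 = 245 → 20 f5.
Zero-pad H(K) = 20 f5 to 7 bytes: K' = 20 f5 00 00 00 00 00.

20f50000000000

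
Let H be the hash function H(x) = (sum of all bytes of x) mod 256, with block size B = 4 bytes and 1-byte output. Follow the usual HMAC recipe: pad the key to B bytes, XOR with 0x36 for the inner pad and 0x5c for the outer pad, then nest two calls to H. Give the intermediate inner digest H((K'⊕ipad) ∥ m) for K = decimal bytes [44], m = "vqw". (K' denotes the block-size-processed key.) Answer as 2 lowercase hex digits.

Key decimal bytes [44] = 2c is 1 byte ≤ B = 4; zero-pad to 4 bytes: K' = 2c 00 00 00.
K' ⊕ ipad = 1a 36 36 36.
Inner input = 1a 36 36 36 ∥ 76 71 77.
Inner hash: sum = 26+54+54+54+118+113+119 = 538; mod 256 = 26 → 1a.

1a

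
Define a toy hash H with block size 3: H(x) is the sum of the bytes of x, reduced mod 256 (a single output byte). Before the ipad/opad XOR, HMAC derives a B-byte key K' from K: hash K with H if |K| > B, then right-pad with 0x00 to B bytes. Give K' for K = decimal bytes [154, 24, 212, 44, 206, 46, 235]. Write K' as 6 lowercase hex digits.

990000

|K| = 7 > B = 3, so first hash the key.
H(K): sum = 154+24+212+44+206+46+235 = 921; mod 256 = 153 → 99.
Zero-pad H(K) = 99 to 3 bytes: K' = 99 00 00.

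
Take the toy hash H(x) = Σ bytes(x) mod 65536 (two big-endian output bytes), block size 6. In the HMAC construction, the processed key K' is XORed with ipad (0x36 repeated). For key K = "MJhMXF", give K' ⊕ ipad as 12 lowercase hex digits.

Key "MJhMXF" = 4d 4a 68 4d 58 46 is exactly B = 6 bytes: K' = 4d 4a 68 4d 58 46.
XOR each byte with 0x36: 4d⊕36=7b, 4a⊕36=7c, 68⊕36=5e, 4d⊕36=7b, 58⊕36=6e, 46⊕36=70.

7b7c5e7b6e70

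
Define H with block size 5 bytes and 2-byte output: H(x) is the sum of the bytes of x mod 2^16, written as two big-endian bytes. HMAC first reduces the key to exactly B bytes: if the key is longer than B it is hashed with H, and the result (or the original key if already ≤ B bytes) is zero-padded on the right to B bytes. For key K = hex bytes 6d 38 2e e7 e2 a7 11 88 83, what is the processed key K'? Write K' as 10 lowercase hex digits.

|K| = 9 > B = 5, so first hash the key.
H(K): sum = 109+56+46+231+226+167+17+136+131 = 1119 → 04 5f.
Zero-pad H(K) = 04 5f to 5 bytes: K' = 04 5f 00 00 00.

045f000000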